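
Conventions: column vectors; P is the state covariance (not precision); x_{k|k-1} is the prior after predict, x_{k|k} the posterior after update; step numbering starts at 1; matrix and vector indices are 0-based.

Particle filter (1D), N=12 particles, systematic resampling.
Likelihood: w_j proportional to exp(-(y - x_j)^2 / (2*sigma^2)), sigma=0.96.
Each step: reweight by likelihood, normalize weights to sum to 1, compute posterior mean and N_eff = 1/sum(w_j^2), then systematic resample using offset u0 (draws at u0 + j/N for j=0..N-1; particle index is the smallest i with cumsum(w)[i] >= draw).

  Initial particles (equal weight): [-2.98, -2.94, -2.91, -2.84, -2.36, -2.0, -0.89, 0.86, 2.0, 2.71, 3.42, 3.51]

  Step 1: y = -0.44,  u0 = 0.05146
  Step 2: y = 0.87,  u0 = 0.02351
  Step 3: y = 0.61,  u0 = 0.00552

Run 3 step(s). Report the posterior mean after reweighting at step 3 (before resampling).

step 1: w=[0.0160, 0.0178, 0.0194, 0.0233, 0.0717, 0.1415, 0.4748, 0.2118, 0.0210, 0.0024, 0.0002, 0.0001]  mean=-0.8658  Neff=3.3625  idx=[2, 4, 5, 6, 6, 6, 6, 6, 6, 7, 7, 7]
step 2: w=[0.0001, 0.0008, 0.0028, 0.0451, 0.0451, 0.0451, 0.0451, 0.0451, 0.0451, 0.2420, 0.2420, 0.2420]  mean=0.3757  Neff=5.3243  idx=[3, 5, 7, 8, 9, 9, 10, 10, 10, 11, 11, 11]
step 3: w=[0.0331, 0.0331, 0.0331, 0.0331, 0.1085, 0.1085, 0.1085, 0.1085, 0.1085, 0.1085, 0.1085, 0.1085]  mean=0.6283  Neff=10.1549  idx=[0, 2, 4, 5, 5, 6, 7, 8, 8, 9, 10, 11]

post_mean = 0.6283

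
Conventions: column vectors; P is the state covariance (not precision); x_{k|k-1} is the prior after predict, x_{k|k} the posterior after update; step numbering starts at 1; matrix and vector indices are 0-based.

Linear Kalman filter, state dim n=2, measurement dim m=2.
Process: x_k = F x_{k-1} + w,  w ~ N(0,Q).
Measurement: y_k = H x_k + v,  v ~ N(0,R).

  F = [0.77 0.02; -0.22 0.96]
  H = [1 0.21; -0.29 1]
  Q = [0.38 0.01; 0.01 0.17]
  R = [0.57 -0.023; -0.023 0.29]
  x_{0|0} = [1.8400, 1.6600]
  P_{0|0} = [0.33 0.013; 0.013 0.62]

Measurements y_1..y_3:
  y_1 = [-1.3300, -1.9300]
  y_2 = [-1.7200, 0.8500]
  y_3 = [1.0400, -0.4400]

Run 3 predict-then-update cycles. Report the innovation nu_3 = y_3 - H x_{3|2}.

innov = [1.7300, -0.6038]

step 1: x^-=[1.4500, 1.1888]  P^-=[0.5763 -0.0244; -0.0244 0.7519]  S=[1.1692 -0.0552; -0.0552 1.1045]  K=[0.4815 -0.1494; 0.1469 0.6945]  nu=[-3.0296, -2.6983]  x^+=[0.3944, -1.1302]  P^+=[0.2727 0.0247; 0.0247 0.2052]
step 2: x^-=[0.2811, -1.1718]  P^-=[0.5425 -0.0141; -0.0141 0.3619]  S=[1.1225 -0.1176; -0.1176 0.7057]  K=[0.4633 -0.1658; 0.1114 0.5372]  nu=[-1.7550, 2.1033]  x^+=[-0.8806, -0.2375]  P^+=[0.2641 0.0179; 0.0179 0.1584]
step 3: x^-=[-0.6828, -0.0343]  P^-=[0.5372 -0.0186; -0.0186 0.3212]  S=[1.1136 -0.1288; -0.1288 0.6672]  K=[0.4589 -0.1728; 0.1028 0.5094]  nu=[1.7300, -0.6038]  x^+=[0.2155, -0.1639]  P^+=[0.2623 0.0154; 0.0154 0.1498]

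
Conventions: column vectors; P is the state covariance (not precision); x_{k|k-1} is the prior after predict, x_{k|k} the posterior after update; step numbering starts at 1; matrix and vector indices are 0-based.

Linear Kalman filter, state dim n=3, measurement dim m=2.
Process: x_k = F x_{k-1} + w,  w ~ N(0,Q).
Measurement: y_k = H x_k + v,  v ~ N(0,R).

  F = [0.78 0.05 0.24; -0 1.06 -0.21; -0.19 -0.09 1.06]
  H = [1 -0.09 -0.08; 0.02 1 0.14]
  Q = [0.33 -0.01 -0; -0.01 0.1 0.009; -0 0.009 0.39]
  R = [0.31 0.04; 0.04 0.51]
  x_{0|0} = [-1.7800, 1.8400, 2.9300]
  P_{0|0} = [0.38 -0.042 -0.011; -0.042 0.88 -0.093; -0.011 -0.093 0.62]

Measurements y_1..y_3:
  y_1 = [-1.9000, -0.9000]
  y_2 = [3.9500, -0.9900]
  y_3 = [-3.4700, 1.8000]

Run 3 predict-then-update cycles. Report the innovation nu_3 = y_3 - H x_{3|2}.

innov = [-6.5054, 4.0908]

step 1: x^-=[-0.5932, 1.3351, 3.2784]  P^-=[0.5895 -0.0502 0.0893; -0.0502 1.1575 -0.3112; 0.0893 -0.3112 1.1282]  S=[0.9063 -0.0740; -0.0740 1.6012]  K=[0.6486 0.0138; -0.0865 0.6911; 0.0222 -0.0936]  nu=[-0.9244, -2.6822]  x^+=[-1.2297, -0.4385, 3.5088]  P^+=[0.2092 0.0184 0.0738; 0.0184 0.3772 -0.2042; 0.0738 -0.2042 1.1134]
step 2: x^-=[-0.1390, -1.2017, 3.9925]  P^-=[0.5465 -0.0928 0.3004; -0.0928 0.6638 -0.5089; 0.3004 -0.5089 1.6615]  S=[0.8339 -0.0313; -0.0313 1.0621]  K=[0.6359 -0.0187; -0.1133 0.5529; 0.2464 -0.2472]  nu=[4.3002, -0.3445]  x^+=[2.6021, -1.8794, 5.1374]  P^+=[0.2082 -0.0106 0.1597; -0.0106 0.3246 -0.3353; 0.1597 -0.3353 1.5422]
step 3: x^-=[3.1686, -3.0710, 5.1204]  P^-=[0.5972 -0.1872 0.4751; -0.1872 0.6820 -0.7398; 0.4751 -0.7398 2.1322]  S=[0.8734 -0.0860; -0.0860 1.0220]  K=[0.6545 -0.0514; -0.1629 0.5486; 0.3865 -0.3900]  nu=[-6.5054, 4.0908]  x^+=[-1.2993, 0.2328, 1.0107]  P^+=[0.2146 -0.0337 0.2100; -0.0337 0.3359 -0.4425; 0.2100 -0.4425 1.8204]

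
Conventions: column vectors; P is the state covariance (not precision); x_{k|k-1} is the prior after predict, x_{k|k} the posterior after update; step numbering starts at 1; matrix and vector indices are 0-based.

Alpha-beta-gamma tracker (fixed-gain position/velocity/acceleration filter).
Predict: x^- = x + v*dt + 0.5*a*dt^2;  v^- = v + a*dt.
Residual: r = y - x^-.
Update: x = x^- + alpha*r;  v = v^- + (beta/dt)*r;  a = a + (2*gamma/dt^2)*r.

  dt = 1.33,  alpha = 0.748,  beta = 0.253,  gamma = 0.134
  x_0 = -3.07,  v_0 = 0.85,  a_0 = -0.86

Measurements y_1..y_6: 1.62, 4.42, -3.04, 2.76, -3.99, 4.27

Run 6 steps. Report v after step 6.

v_post = -0.9098

step 1: x_pred=-2.7001  r=4.3201  x^+=0.5313  v^+=0.5280  a^+=-0.2055
step 2: x_pred=1.0518  r=3.3682  x^+=3.5712  v^+=0.8954  a^+=0.3048
step 3: x_pred=5.0318  r=-8.0718  x^+=-1.0059  v^+=-0.2346  a^+=-0.9181
step 4: x_pred=-2.1300  r=4.8900  x^+=1.5277  v^+=-0.5255  a^+=-0.1772
step 5: x_pred=0.6721  r=-4.6621  x^+=-2.8152  v^+=-1.6481  a^+=-0.8836
step 6: x_pred=-5.7885  r=10.0585  x^+=1.7352  v^+=-0.9098  a^+=0.6404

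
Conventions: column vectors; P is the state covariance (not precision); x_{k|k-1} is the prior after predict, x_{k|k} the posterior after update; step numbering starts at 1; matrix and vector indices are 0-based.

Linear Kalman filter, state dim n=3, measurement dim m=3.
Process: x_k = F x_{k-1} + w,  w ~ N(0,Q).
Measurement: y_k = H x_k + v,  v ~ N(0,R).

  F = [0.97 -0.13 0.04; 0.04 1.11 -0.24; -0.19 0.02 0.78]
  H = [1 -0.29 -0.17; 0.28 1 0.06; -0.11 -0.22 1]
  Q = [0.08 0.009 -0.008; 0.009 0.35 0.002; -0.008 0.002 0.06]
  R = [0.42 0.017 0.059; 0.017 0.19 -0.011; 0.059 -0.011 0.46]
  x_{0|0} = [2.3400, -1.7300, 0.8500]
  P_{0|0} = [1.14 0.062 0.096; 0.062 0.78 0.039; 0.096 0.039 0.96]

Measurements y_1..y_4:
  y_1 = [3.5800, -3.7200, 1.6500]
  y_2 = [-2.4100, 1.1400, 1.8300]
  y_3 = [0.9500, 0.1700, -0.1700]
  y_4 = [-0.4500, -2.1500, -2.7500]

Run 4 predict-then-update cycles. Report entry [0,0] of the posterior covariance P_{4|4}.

step 1: x^-=[2.5287, -2.0307, 0.1838]  P^-=[1.1588 -0.0214 -0.1195; -0.0214 1.3510 -0.1411; -0.1195 -0.1411 0.6578]  S=[1.7505 -0.0517 -0.1761; -0.0517 1.6013 -0.4727; -0.1761 -0.4727 1.2846]  K=[0.6809 0.2005 -0.0214; -0.2056 0.8072 -0.0706; -0.0490 0.0823 0.5701]  nu=[0.4936, -2.4084, 1.2976]  x^+=[2.3542, -4.1678, 0.7011]  P^+=[0.2872 -0.0337 0.0523; -0.0337 0.1614 -0.0217; 0.0523 -0.0217 0.2594]
step 2: x^-=[2.8534, -4.7003, 0.0162]  P^-=[0.3662 -0.0554 -0.0134; -0.0554 0.5718 -0.0527; -0.0134 -0.0527 0.2123]  S=[0.8719 -0.0897 0.0292; -0.0897 0.7534 -0.1815; 0.0292 -0.1815 0.7279]  K=[0.4533 0.1035 -0.0494; -0.1696 0.7006 -0.0554; -0.0485 0.0120 0.3146]  nu=[-6.6238, 5.0404, 1.0936]  x^+=[0.3185, -0.1065, 0.7421]  P^+=[0.1850 -0.0250 0.0178; -0.0250 0.1387 -0.0154; 0.0178 -0.0154 0.1403]
step 3: x^-=[0.3524, -0.2836, 0.5162]  P^-=[0.2645 -0.0372 -0.0243; -0.0372 0.5350 -0.0292; -0.0243 -0.0292 0.1465]  S=[0.7607 -0.0946 0.0287; -0.0946 0.7211 -0.1572; 0.0287 -0.1572 0.6520]  K=[0.3803 0.0846 -0.0657; -0.1583 0.6945 -0.0447; -0.0619 0.0071 0.2431]  nu=[0.6031, 0.3239, -0.7098]  x^+=[0.6559, -0.1223, 0.3086]  P^+=[0.1523 -0.0196 0.0037; -0.0196 0.1358 -0.0098; 0.0037 -0.0098 0.1064]
step 4: x^-=[0.6644, -0.1836, 0.1136]  P^-=[0.2310 -0.0283 -0.0302; -0.0283 0.5271 -0.0201; -0.0302 -0.0201 0.1290]  S=[0.7238 -0.0951 0.0249; -0.0951 0.7165 -0.1496; 0.0249 -0.1496 0.6314]  K=[0.3506 0.0795 -0.0732; -0.1530 0.6944 -0.0400; -0.0706 0.0078 0.2212]  nu=[-1.1484, -2.1592, -2.8309]  x^+=[0.2973, -1.3939, -0.4483]  P^+=[0.1390 -0.0169 -0.0023; -0.0169 0.1349 -0.0073; -0.0023 -0.0073 0.0957]

P_post[0,0] = 0.1390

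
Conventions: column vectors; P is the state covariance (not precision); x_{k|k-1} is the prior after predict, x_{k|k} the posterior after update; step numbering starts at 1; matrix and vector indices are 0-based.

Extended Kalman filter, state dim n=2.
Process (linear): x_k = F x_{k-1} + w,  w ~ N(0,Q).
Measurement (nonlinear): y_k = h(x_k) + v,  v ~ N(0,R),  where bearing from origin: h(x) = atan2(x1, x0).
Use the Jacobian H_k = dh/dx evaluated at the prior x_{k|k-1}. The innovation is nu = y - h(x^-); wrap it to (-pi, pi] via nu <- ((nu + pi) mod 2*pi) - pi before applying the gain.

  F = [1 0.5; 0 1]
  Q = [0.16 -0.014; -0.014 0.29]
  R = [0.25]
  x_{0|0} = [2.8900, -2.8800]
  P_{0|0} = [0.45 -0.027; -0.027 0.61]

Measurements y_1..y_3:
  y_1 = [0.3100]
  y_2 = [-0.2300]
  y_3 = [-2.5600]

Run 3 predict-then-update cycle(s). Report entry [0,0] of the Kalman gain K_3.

K[0,0] = 0.8812

step 1: x^-=[1.4500, -2.8800]  P^-=[0.7355 0.2640; 0.2640 0.9000]  H_jac=[0.2770 0.1395]  S=[0.3443]  K=[0.6986; 0.5769]  nu=[1.4144]  x^+=[2.4381, -2.0641]  P^+=[0.5674 0.1252; 0.1252 0.7854]
step 2: x^-=[1.4061, -2.0641]  P^-=[1.0490 0.5039; 0.5039 1.0754]  H_jac=[0.3309 0.2254]  S=[0.4947]  K=[0.9313; 0.8271]  nu=[0.7428]  x^+=[2.0978, -1.4497]  P^+=[0.6199 0.1228; 0.1228 0.7370]
step 3: x^-=[1.3730, -1.4497]  P^-=[1.0870 0.4773; 0.4773 1.0270]  H_jac=[0.3636 0.3444]  S=[0.6351]  K=[0.8812; 0.8302]  nu=[-1.7474]  x^+=[-0.1669, -2.9004]  P^+=[0.5938 0.0127; 0.0127 0.5892]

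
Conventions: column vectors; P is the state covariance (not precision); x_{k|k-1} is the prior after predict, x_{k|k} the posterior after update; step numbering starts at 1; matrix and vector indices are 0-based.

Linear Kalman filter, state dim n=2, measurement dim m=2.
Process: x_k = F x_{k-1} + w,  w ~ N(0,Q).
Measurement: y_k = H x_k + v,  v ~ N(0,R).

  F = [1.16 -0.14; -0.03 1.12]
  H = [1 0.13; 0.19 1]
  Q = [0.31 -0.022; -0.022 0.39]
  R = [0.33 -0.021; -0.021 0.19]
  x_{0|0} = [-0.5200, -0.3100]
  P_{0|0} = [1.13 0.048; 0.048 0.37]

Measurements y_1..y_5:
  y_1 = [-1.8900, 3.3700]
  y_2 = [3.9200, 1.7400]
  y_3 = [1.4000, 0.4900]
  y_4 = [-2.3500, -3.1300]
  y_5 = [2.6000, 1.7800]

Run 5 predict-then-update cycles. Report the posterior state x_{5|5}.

step 1: x^-=[-0.5598, -0.3316]  P^-=[1.8222 -0.0568; -0.0568 0.8519]  S=[2.1518 0.3778; 0.3778 1.0861]  K=[0.8484 -0.0286; -0.1181 0.8155]  nu=[-1.2871, 3.8080]  x^+=[-1.7607, 2.9258]  P^+=[0.2908 -0.0785; -0.0785 0.1723]
step 2: x^-=[-2.4521, 3.3297]  P^-=[0.7301 -0.1615; -0.1615 0.6117]  S=[1.0285 0.0318; 0.0318 0.7667]  K=[0.6913 -0.0583; -0.1032 0.7621]  nu=[5.9392, -1.1239]  x^+=[1.7193, 1.8601]  P^+=[0.2386 -0.0709; -0.0709 0.1604]
step 3: x^-=[1.7340, 2.0318]  P^-=[0.6572 -0.1479; -0.1479 0.5962]  S=[0.9588 0.0298; 0.0298 0.7538]  K=[0.6671 -0.0570; -0.0970 0.7576]  nu=[-0.5981, -1.8712]  x^+=[1.4415, 0.6722]  P^+=[0.2303 -0.0686; -0.0686 0.1590]
step 4: x^-=[1.5781, 0.7096]  P^-=[0.6452 -0.1443; -0.1443 0.5943]  S=[0.9478 0.0309; 0.0309 0.7527]  K=[0.6628 -0.0561; -0.0955 0.7570]  nu=[-4.0203, -4.1394]  x^+=[-0.8544, -2.0400]  P^+=[0.2288 -0.0681; -0.0681 0.1588]
step 5: x^-=[-0.7055, -2.2592]  P^-=[0.6430 -0.1436; -0.1436 0.5939]  S=[0.9458 0.0313; 0.0313 0.7526]  K=[0.6620 -0.0559; -0.0952 0.7569]  nu=[3.5992, 4.1732]  x^+=[1.4439, 0.5569]  P^+=[0.2285 -0.0679; -0.0679 0.1587]

x_post = [1.4439, 0.5569]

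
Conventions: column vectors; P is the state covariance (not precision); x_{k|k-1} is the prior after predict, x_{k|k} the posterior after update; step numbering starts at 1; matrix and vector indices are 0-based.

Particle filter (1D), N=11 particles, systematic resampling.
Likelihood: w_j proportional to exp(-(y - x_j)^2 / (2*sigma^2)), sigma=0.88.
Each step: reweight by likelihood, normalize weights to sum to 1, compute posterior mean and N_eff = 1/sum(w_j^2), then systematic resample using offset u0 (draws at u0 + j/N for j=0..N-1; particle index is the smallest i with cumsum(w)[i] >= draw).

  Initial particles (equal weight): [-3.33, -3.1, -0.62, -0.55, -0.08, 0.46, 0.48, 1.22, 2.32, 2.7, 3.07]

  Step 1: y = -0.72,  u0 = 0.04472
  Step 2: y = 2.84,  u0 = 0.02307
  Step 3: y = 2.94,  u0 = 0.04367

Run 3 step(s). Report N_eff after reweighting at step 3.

step 1: w=[0.0033, 0.0070, 0.2705, 0.2672, 0.2090, 0.1108, 0.1074, 0.0240, 0.0007, 0.0001, 0.0000]  mean=-0.2304  Neff=4.7027  idx=[2, 2, 2, 3, 3, 3, 4, 4, 5, 5, 6]
step 2: w=[0.0049, 0.0049, 0.0049, 0.0066, 0.0066, 0.0066, 0.0450, 0.0450, 0.2858, 0.2858, 0.3038]  mean=0.3816  Neff=3.8472  idx=[4, 7, 8, 8, 8, 9, 9, 9, 10, 10, 10]
step 3: w=[0.0022, 0.0157, 0.1068, 0.1068, 0.1068, 0.1068, 0.1068, 0.1068, 0.1138, 0.1138, 0.1138]  mean=0.4562  Neff=9.3001  idx=[2, 3, 3, 4, 5, 6, 7, 8, 8, 9, 10]

N_eff = 9.3001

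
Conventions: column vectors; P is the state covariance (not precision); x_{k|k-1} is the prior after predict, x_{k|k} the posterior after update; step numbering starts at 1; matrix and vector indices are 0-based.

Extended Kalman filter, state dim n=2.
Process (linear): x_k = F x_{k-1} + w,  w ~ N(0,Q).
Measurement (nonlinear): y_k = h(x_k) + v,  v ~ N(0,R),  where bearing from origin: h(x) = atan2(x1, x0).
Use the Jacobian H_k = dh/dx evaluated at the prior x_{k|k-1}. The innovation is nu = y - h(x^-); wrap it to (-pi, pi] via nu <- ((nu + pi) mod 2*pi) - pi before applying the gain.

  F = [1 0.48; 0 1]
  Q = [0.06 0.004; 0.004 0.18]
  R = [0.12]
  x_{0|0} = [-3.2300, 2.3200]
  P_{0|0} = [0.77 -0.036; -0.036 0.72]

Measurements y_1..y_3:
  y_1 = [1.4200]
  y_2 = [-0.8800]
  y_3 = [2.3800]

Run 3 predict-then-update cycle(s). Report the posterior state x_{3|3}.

x_post = [4.9757, 4.7295]

step 1: x^-=[-2.1164, 2.3200]  P^-=[0.9613 0.3136; 0.3136 0.9000]  H_jac=[-0.2353 -0.2146]  S=[0.2463]  K=[-1.1914; -1.0836]  nu=[-0.8903]  x^+=[-1.0557, 3.2848]  P^+=[0.6117 -0.0044; -0.0044 0.6107]
step 2: x^-=[0.5210, 3.2848]  P^-=[0.8082 0.2928; 0.2928 0.7907]  H_jac=[-0.2970 0.0471]  S=[0.1848]  K=[-1.2239; -0.2688]  nu=[-2.2935]  x^+=[3.3279, 3.9014]  P^+=[0.5313 0.2319; 0.2319 0.7774]
step 3: x^-=[5.2006, 3.9014]  P^-=[0.9931 0.6091; 0.6091 0.9574]  H_jac=[-0.0923 0.1230]  S=[0.1291]  K=[-0.1295; 0.4769]  nu=[1.7364]  x^+=[4.9757, 4.7295]  P^+=[0.9909 0.6171; 0.6171 0.9280]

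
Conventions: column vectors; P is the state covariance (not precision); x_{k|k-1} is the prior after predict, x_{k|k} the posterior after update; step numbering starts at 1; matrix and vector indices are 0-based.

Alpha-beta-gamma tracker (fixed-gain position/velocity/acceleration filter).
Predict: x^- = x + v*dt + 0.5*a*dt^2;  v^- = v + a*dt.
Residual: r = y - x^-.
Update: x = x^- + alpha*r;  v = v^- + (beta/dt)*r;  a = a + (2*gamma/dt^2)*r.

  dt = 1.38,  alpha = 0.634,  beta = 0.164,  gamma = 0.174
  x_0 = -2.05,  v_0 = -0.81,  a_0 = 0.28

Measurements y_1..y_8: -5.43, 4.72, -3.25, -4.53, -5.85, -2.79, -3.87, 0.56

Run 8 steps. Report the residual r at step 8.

step 1: x_pred=-2.9012  r=-2.5288  x^+=-4.5045  v^+=-0.7241  a^+=-0.1821
step 2: x_pred=-5.6771  r=10.3971  x^+=0.9146  v^+=0.2602  a^+=1.7178
step 3: x_pred=2.9094  r=-6.1594  x^+=-0.9957  v^+=1.8988  a^+=0.5923
step 4: x_pred=2.1886  r=-6.7186  x^+=-2.0710  v^+=1.9177  a^+=-0.6354
step 5: x_pred=-0.0297  r=-5.8203  x^+=-3.7198  v^+=0.3491  a^+=-1.6990
step 6: x_pred=-4.8558  r=2.0658  x^+=-3.5461  v^+=-1.7501  a^+=-1.3215
step 7: x_pred=-7.2195  r=3.3495  x^+=-5.0959  v^+=-3.1757  a^+=-0.7094
step 8: x_pred=-10.1539  r=10.7139  x^+=-3.3613  v^+=-2.8815  a^+=1.2484

resid = 10.7139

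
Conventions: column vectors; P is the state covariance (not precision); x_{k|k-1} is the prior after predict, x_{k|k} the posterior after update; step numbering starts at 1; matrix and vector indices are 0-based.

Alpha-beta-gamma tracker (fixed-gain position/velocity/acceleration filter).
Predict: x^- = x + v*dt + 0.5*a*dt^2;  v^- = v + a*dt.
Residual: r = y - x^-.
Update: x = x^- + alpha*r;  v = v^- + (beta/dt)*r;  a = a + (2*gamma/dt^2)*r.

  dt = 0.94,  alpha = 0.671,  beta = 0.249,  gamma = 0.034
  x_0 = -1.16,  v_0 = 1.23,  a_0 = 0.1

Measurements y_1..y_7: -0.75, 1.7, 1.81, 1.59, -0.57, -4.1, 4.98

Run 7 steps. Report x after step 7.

step 1: x_pred=0.0404  r=-0.7904  x^+=-0.4900  v^+=1.1146  a^+=0.0392
step 2: x_pred=0.5751  r=1.1249  x^+=1.3299  v^+=1.4494  a^+=0.1257
step 3: x_pred=2.7479  r=-0.9379  x^+=2.1186  v^+=1.3192  a^+=0.0536
step 4: x_pred=3.3823  r=-1.7923  x^+=2.1797  v^+=0.8948  a^+=-0.0844
step 5: x_pred=2.9835  r=-3.5535  x^+=0.5991  v^+=-0.1258  a^+=-0.3578
step 6: x_pred=0.3227  r=-4.4227  x^+=-2.6449  v^+=-1.6337  a^+=-0.6982
step 7: x_pred=-4.4891  r=9.4691  x^+=1.8647  v^+=0.2183  a^+=0.0305

x_post = 1.8647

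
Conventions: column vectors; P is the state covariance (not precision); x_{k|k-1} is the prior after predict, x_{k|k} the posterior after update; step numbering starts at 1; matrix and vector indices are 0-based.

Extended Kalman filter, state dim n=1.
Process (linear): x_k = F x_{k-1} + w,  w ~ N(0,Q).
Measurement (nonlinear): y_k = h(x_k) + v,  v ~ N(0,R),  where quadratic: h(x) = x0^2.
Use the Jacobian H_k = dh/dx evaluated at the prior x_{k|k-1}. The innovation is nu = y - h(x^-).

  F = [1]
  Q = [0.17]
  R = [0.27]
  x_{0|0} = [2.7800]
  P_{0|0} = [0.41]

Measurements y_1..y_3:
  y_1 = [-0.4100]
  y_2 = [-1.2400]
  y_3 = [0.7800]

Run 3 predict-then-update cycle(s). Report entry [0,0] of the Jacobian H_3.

step 1: x^-=[2.7800]  P^-=[0.5800]  H_jac=[5.5600]  S=[18.1999]  K=[0.1772]  nu=[-8.1384]  x^+=[1.3380]  P^+=[0.0086]
step 2: x^-=[1.3380]  P^-=[0.1786]  H_jac=[2.6759]  S=[1.5489]  K=[0.3086]  nu=[-3.0302]  x^+=[0.4030]  P^+=[0.0311]
step 3: x^-=[0.4030]  P^-=[0.2011]  H_jac=[0.8060]  S=[0.4007]  K=[0.4046]  nu=[0.6176]  x^+=[0.6529]  P^+=[0.1355]

H_jac[0,0] = 0.8060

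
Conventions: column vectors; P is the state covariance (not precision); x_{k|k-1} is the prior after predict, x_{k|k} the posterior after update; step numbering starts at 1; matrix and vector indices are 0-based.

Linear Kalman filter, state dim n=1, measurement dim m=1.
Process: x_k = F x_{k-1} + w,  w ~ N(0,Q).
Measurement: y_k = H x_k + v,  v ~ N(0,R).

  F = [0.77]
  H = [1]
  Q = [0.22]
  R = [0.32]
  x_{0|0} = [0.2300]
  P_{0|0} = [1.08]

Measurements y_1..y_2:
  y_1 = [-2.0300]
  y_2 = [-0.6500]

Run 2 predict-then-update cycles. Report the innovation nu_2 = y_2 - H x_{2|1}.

innov = [0.4524]

step 1: x^-=[0.1771]  P^-=[0.8603]  S=[1.1803]  K=[0.7289]  nu=[-2.2071]  x^+=[-1.4316]  P^+=[0.2332]
step 2: x^-=[-1.1024]  P^-=[0.3583]  S=[0.6783]  K=[0.5282]  nu=[0.4524]  x^+=[-0.8634]  P^+=[0.1690]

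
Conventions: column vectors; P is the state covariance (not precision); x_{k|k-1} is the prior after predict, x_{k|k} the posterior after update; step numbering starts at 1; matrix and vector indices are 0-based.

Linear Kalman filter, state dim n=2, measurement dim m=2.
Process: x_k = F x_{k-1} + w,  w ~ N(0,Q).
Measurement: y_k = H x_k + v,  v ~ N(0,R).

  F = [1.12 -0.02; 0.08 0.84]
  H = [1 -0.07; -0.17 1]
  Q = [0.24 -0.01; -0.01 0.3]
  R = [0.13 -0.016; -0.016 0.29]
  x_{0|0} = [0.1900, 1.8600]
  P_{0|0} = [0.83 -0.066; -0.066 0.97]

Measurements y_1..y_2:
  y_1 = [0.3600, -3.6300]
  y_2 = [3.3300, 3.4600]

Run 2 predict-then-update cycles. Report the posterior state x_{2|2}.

step 1: x^-=[0.1756, 1.5776]  P^-=[1.2845 -0.0139; -0.0139 0.9809]  S=[1.4213 -0.3171; -0.3171 1.3127]  K=[0.9143 0.0439; 0.1152 0.7768]  nu=[0.2948, -5.1777]  x^+=[0.2178, -2.4107]  P^+=[0.1194 0.0184; 0.0184 0.2266]
step 2: x^-=[0.2922, -2.0076]  P^-=[0.3891 0.0142; 0.0142 0.4631]  S=[0.5194 -0.1002; -0.1002 0.7595]  K=[0.7532 0.0310; 0.0841 0.6176]  nu=[2.8973, 5.5172]  x^+=[2.6453, 1.6437]  P^+=[0.0984 0.0137; 0.0137 0.1801]

x_post = [2.6453, 1.6437]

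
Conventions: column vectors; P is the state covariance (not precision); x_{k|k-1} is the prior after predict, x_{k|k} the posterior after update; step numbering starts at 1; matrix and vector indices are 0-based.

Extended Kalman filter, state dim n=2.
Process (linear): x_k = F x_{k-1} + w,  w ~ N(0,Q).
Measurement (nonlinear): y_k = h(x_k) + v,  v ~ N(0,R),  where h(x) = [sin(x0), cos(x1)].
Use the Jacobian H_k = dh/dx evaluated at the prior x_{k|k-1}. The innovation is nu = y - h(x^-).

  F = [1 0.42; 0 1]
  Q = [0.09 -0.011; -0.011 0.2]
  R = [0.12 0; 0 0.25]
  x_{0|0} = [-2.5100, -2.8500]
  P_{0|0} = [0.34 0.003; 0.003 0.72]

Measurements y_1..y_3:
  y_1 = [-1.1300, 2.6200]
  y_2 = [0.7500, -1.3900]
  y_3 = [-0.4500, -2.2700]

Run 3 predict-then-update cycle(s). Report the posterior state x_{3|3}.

step 1: x^-=[-3.7070, -2.8500]  P^-=[0.5595 0.2944; 0.2944 0.9200]  H_jac=[-0.8444 0.0000; 0.0000 0.2875]  S=[0.5189 -0.0715; -0.0715 0.3260]  K=[-0.9019 0.0619; -0.3788 0.7282]  nu=[-1.6658, 3.5778]  x^+=[-1.9832, 0.3862]  P^+=[0.1282 0.0538; 0.0538 0.6333]
step 2: x^-=[-1.8210, 0.3862]  P^-=[0.3751 0.3088; 0.3088 0.8333]  H_jac=[-0.2476 0.0000; 0.0000 -0.3767]  S=[0.1430 0.0288; 0.0288 0.3682]  K=[-0.5952 -0.2693; -0.3688 -0.8236]  nu=[1.7189, -2.3163]  x^+=[-2.2201, 1.6600]  P^+=[0.2885 0.1788; 0.1788 0.5466]
step 3: x^-=[-1.5229, 1.6600]  P^-=[0.6251 0.3973; 0.3973 0.7466]  H_jac=[0.0479 0.0000; 0.0000 -0.9960]  S=[0.1214 -0.0190; -0.0190 0.9906]  K=[0.1848 -0.3959; 0.0397 -0.7499]  nu=[0.5489, -2.1809]  x^+=[-0.5580, 3.3172]  P^+=[0.4629 0.0994; 0.0994 0.1882]

x_post = [-0.5580, 3.3172]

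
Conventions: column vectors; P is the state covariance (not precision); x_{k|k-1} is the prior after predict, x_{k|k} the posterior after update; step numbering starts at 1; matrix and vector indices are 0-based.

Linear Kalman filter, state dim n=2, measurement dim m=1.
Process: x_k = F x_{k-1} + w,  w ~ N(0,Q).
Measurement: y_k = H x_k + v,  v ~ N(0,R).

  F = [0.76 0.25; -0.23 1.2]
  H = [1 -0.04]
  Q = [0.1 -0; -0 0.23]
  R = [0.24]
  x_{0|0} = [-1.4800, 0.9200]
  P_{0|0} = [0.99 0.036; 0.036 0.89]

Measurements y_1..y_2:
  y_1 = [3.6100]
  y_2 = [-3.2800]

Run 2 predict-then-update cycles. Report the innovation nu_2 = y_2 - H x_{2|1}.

innov = [-5.5966]

step 1: x^-=[-0.8948, 1.4444]  P^-=[0.7411 0.1247; 0.1247 1.5441]  S=[0.9736]  K=[0.7561; 0.0647]  nu=[4.5626]  x^+=[2.5549, 1.7394]  P^+=[0.1845 0.0771; 0.0771 1.5400]
step 2: x^-=[2.3766, 1.4996]  P^-=[0.3321 0.4956; 0.4956 2.4148]  S=[0.5364]  K=[0.5823; 0.7440]  nu=[-5.5966]  x^+=[-0.8823, -2.6642]  P^+=[0.1503 0.2633; 0.2633 2.1179]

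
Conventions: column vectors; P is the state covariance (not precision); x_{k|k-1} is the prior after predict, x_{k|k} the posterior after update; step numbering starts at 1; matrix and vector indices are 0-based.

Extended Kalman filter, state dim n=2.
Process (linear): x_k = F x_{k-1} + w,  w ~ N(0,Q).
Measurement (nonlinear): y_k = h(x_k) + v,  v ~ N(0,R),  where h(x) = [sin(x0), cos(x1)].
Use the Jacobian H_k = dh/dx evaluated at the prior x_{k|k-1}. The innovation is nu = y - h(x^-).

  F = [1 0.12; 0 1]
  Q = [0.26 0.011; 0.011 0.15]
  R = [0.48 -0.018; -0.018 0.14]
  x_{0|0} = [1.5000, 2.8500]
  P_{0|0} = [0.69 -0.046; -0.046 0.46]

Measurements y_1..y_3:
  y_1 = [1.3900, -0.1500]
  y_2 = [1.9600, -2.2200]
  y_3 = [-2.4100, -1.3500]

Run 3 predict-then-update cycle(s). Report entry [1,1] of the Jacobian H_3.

H_jac[1,1] = 0.4128

step 1: x^-=[1.8420, 2.8500]  P^-=[0.9456 0.0202; 0.0202 0.6100]  H_jac=[-0.2679 0.0000; 0.0000 -0.2875]  S=[0.5479 -0.0164; -0.0164 0.1904]  K=[-0.4645 -0.0706; -0.0376 -0.9242]  nu=[0.4266, 0.8078]  x^+=[1.5868, 2.0874]  P^+=[0.8275 0.0053; 0.0053 0.4477]
step 2: x^-=[1.8373, 2.0874]  P^-=[1.0952 0.0700; 0.0700 0.5977]  H_jac=[-0.2634 0.0000; 0.0000 -0.8695]  S=[0.5560 -0.0020; -0.0020 0.5919]  K=[-0.5192 -0.1046; -0.0363 -0.8782]  nu=[0.9953, -1.7261]  x^+=[1.5011, 3.5671]  P^+=[0.9391 0.0061; 0.0061 0.1406]
step 3: x^-=[1.9291, 3.5671]  P^-=[1.2026 0.0340; 0.0340 0.2906]  H_jac=[-0.3507 0.0000; 0.0000 0.4128]  S=[0.6279 -0.0229; -0.0229 0.1895]  K=[-0.6720 -0.0073; 0.0041 0.6335]  nu=[-3.3465, -0.4392]  x^+=[4.1810, 3.2750]  P^+=[0.9193 0.0268; 0.0268 0.2147]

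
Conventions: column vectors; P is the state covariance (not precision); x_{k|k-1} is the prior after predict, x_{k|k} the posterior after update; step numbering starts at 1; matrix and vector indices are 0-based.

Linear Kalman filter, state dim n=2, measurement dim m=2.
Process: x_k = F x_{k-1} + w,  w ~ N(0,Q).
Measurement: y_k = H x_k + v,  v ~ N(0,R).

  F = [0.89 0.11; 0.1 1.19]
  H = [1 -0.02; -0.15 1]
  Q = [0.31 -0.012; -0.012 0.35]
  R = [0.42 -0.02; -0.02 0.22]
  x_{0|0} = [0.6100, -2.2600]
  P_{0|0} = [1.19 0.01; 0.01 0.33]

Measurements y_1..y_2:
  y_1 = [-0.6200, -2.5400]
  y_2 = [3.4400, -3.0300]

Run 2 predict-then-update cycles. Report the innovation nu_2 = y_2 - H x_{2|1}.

step 1: x^-=[0.2943, -2.6284]  P^-=[1.2586 0.1478; 0.1478 0.8316]  S=[1.6730 -0.0772; -0.0772 1.0356]  K=[0.7513 0.0164; 0.1149 0.7902]  nu=[-0.9669, 0.1325]  x^+=[-0.4299, -2.6347]  P^+=[0.3159 0.0360; 0.0360 0.1769]
step 2: x^-=[-0.6724, -3.1783]  P^-=[0.5694 0.0778; 0.0778 0.6123]  S=[0.9866 -0.0397; -0.0397 0.8218]  K=[0.5764 0.0185; 0.0960 0.7355]  nu=[4.0489, 0.0474]  x^+=[1.6620, -2.7548]  P^+=[0.2423 0.0289; 0.0289 0.1642]

innov = [4.0489, 0.0474]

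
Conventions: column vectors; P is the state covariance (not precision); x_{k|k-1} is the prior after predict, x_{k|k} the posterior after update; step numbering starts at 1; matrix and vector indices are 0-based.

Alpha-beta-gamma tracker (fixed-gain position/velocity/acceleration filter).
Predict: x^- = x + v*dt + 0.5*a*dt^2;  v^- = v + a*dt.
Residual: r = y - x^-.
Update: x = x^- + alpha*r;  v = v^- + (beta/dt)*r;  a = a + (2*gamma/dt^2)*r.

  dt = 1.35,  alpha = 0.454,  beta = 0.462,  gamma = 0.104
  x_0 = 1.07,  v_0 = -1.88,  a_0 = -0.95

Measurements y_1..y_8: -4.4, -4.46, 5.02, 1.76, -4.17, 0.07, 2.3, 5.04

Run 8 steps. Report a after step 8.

step 1: x_pred=-2.3337  r=-2.0663  x^+=-3.2718  v^+=-3.8696  a^+=-1.1858
step 2: x_pred=-9.5764  r=5.1164  x^+=-7.2535  v^+=-3.7196  a^+=-0.6019
step 3: x_pred=-12.8234  r=17.8434  x^+=-4.7225  v^+=1.5743  a^+=1.4346
step 4: x_pred=-1.2900  r=3.0500  x^+=0.0947  v^+=4.5547  a^+=1.7826
step 5: x_pred=7.8680  r=-12.0380  x^+=2.4028  v^+=2.8416  a^+=0.4088
step 6: x_pred=6.6114  r=-6.5414  x^+=3.6416  v^+=1.1548  a^+=-0.3378
step 7: x_pred=4.8928  r=-2.5928  x^+=3.7157  v^+=-0.1885  a^+=-0.6337
step 8: x_pred=2.8837  r=2.1563  x^+=3.8626  v^+=-0.3061  a^+=-0.3876

a_post = -0.3876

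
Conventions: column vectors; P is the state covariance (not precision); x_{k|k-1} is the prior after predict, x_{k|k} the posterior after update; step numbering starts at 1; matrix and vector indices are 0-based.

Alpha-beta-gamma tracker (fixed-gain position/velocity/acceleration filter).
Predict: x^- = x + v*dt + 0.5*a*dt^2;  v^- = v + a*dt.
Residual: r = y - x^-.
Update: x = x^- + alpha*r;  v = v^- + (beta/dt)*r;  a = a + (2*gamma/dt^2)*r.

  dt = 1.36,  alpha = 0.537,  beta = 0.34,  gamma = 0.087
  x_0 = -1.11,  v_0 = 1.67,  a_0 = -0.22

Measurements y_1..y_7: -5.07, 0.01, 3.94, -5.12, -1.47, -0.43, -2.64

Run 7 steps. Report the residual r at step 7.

resid = 0.4044

step 1: x_pred=0.9577  r=-6.0277  x^+=-2.2792  v^+=-0.1361  a^+=-0.7871
step 2: x_pred=-3.1922  r=3.2022  x^+=-1.4726  v^+=-0.4060  a^+=-0.4858
step 3: x_pred=-2.4740  r=6.4140  x^+=0.9703  v^+=0.5368  a^+=0.1176
step 4: x_pred=1.8091  r=-6.9291  x^+=-1.9118  v^+=-1.0356  a^+=-0.5343
step 5: x_pred=-3.8143  r=2.3443  x^+=-2.5554  v^+=-1.1761  a^+=-0.3137
step 6: x_pred=-4.4450  r=4.0150  x^+=-2.2890  v^+=-0.5990  a^+=0.0640
step 7: x_pred=-3.0444  r=0.4044  x^+=-2.8273  v^+=-0.4109  a^+=0.1020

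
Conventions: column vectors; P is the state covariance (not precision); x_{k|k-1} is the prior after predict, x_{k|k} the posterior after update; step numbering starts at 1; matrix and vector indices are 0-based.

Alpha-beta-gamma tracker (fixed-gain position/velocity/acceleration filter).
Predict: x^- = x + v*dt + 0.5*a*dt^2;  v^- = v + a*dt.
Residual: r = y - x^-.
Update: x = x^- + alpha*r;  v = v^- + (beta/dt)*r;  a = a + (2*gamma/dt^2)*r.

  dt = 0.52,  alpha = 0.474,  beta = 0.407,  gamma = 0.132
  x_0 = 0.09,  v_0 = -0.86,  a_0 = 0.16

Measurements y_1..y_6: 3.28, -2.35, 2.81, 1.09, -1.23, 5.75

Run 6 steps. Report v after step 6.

v_post = 1.7561

step 1: x_pred=-0.3356  r=3.6156  x^+=1.3782  v^+=2.0531  a^+=3.6900
step 2: x_pred=2.9447  r=-5.2947  x^+=0.4350  v^+=-0.1722  a^+=-1.4794
step 3: x_pred=0.1454  r=2.6646  x^+=1.4084  v^+=1.1440  a^+=1.1221
step 4: x_pred=2.1550  r=-1.0650  x^+=1.6502  v^+=0.8939  a^+=0.0823
step 5: x_pred=2.1262  r=-3.3562  x^+=0.5353  v^+=-1.6901  a^+=-3.1944
step 6: x_pred=-0.7754  r=6.5254  x^+=2.3176  v^+=1.7561  a^+=3.1765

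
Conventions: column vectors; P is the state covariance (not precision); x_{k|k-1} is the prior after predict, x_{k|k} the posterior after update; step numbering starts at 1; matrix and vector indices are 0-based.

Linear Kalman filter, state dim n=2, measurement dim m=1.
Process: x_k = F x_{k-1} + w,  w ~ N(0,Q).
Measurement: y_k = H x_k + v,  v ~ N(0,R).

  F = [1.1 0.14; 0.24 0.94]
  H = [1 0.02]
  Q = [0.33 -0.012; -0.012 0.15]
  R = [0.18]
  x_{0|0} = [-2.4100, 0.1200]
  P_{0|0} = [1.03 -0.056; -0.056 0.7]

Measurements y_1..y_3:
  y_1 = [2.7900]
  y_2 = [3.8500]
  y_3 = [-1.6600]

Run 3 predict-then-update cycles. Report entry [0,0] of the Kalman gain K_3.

K[0,0] = 0.7387

step 1: x^-=[-2.6342, -0.4656]  P^-=[1.5728 0.2923; 0.2923 0.8026]  S=[1.7648]  K=[0.8945; 0.1747]  nu=[5.4335]  x^+=[2.2261, 0.4836]  P^+=[0.1607 0.0165; 0.0165 0.7487]
step 2: x^-=[2.5165, 0.9889]  P^-=[0.5442 0.1465; 0.1465 0.8283]  S=[0.7304]  K=[0.7491; 0.2233]  nu=[1.3138]  x^+=[3.5006, 1.2823]  P^+=[0.1343 0.0244; 0.0244 0.7918]
step 3: x^-=[4.0301, 2.0455]  P^-=[0.5156 0.1537; 0.1537 0.8684]  S=[0.7021]  K=[0.7387; 0.2436]  nu=[-5.7311]  x^+=[-0.2036, 0.6492]  P^+=[0.1324 0.0273; 0.0273 0.8267]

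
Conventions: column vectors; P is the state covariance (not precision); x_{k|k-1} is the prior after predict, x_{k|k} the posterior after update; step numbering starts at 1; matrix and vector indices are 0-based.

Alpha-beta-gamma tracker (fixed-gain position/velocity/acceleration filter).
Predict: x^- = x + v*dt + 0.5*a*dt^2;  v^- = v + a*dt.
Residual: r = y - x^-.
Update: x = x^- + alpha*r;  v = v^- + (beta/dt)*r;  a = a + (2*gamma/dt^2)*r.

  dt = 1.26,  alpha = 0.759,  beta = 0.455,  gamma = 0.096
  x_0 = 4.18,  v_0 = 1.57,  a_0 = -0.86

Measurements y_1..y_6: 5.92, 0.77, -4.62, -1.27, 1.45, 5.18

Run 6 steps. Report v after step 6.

v_post = 2.6464

step 1: x_pred=5.4755  r=0.4445  x^+=5.8129  v^+=0.6469  a^+=-0.8062
step 2: x_pred=5.9880  r=-5.2180  x^+=2.0275  v^+=-2.2532  a^+=-1.4373
step 3: x_pred=-1.9525  r=-2.6675  x^+=-3.9771  v^+=-5.0275  a^+=-1.7599
step 4: x_pred=-11.7088  r=10.4388  x^+=-3.7857  v^+=-3.4754  a^+=-0.4975
step 5: x_pred=-8.5597  r=10.0097  x^+=-0.9623  v^+=-0.4876  a^+=0.7131
step 6: x_pred=-1.0107  r=6.1907  x^+=3.6880  v^+=2.6464  a^+=1.4618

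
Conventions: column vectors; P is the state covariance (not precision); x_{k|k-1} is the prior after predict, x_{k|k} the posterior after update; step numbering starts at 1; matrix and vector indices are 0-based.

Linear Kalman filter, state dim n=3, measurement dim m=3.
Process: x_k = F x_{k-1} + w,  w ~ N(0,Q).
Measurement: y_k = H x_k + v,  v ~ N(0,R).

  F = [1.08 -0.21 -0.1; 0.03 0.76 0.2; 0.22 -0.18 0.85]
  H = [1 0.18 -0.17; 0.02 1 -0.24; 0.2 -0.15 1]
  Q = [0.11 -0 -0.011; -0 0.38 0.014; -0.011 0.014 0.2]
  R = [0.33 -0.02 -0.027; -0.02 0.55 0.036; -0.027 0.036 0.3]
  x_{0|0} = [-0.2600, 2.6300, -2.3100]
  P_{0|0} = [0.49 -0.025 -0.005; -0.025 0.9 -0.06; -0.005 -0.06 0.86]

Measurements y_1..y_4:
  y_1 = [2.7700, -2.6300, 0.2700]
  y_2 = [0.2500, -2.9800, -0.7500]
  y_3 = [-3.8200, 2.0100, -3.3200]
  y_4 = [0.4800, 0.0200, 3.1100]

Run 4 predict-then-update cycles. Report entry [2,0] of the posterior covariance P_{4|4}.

P_post[2,0] = -0.0152

step 1: x^-=[-0.6021, 1.5290, -2.4941]  P^-=[0.7397 -0.1593 0.0775; -0.1593 0.9152 -0.0007; 0.0775 -0.0007 0.8927]  S=[1.0415 0.0174 0.0374; 0.0174 1.5102 -0.3468; 0.0374 -0.3468 1.2836]  K=[0.6659 -0.0805 0.1531; -0.0061 0.6117 0.0332; -0.0975 0.0245 0.7171]  nu=[2.6729, -4.7455, 3.1139]  x^+=[2.0366, -1.2869, -0.6383]  P^+=[0.2237 -0.0636 -0.0292; -0.0636 0.3629 0.0993; -0.0292 0.0993 0.2394]
step 2: x^-=[2.5336, -1.0446, 0.1371]  P^-=[0.4286 -0.1252 0.0087; -0.1252 0.6263 0.0548; 0.0087 0.0548 0.3593]  S=[0.7379 -0.0234 0.0147; -0.0234 1.1658 -0.1106; 0.0147 -0.1106 0.6851]  K=[0.5430 -0.0775 0.1411; -0.0127 0.5227 -0.0091; -0.0673 0.0211 0.5198]  nu=[-2.0723, -1.9531, -1.5505]  x^+=[1.3408, -2.0252, -0.5708]  P^+=[0.1837 -0.0570 -0.0204; -0.0570 0.3063 0.0738; -0.0204 0.0738 0.1737]
step 3: x^-=[1.9305, -1.6131, 0.1744]  P^-=[0.3729 -0.1059 0.0130; -0.1059 0.5836 0.0372; 0.0130 0.0372 0.3186]  S=[0.6862 -0.0118 0.0100; -0.0118 1.1299 -0.1092; 0.0100 -0.1092 0.6471]  K=[0.5092 -0.0710 0.1401; -0.0013 0.5043 -0.0254; -0.0571 0.0123 0.4907]  nu=[-5.4305, 3.6263, -4.1224]  x^+=[-1.6697, 0.3275, -1.4941]  P^+=[0.1722 -0.0516 -0.0164; -0.0516 0.2931 0.0648; -0.0164 0.0648 0.1622]
step 4: x^-=[-1.7226, -0.1000, -1.6962]  P^-=[0.3550 -0.0976 0.0145; -0.0976 0.5731 0.0327; 0.0145 0.0327 0.3131]  S=[0.6706 -0.0054 0.0071; -0.0054 1.1215 -0.1095; 0.0071 -0.1095 0.6421]  K=[0.4975 -0.0678 0.1388; 0.0043 0.4995 -0.0283; -0.0541 0.0096 0.4868]  nu=[1.9322, -0.2526, 5.1357]  x^+=[-0.0311, -0.3630, 0.6969]  P^+=[0.1681 -0.0493 -0.0152; -0.0493 0.2897 0.0627; -0.0152 0.0627 0.1603]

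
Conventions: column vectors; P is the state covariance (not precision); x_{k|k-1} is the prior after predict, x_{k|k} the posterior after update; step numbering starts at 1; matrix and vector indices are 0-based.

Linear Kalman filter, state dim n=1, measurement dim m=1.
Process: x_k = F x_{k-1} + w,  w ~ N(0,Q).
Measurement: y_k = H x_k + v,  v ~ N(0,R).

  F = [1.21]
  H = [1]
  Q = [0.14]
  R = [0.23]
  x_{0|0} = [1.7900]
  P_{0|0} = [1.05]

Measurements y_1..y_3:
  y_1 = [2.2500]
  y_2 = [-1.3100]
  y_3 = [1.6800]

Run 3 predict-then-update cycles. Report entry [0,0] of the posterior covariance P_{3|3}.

P_post[0,0] = 0.1404

step 1: x^-=[2.1659]  P^-=[1.6773]  S=[1.9073]  K=[0.8794]  nu=[0.0841]  x^+=[2.2399]  P^+=[0.2023]
step 2: x^-=[2.7102]  P^-=[0.4361]  S=[0.6661]  K=[0.6547]  nu=[-4.0202]  x^+=[0.0781]  P^+=[0.1506]
step 3: x^-=[0.0945]  P^-=[0.3605]  S=[0.5905]  K=[0.6105]  nu=[1.5855]  x^+=[1.0624]  P^+=[0.1404]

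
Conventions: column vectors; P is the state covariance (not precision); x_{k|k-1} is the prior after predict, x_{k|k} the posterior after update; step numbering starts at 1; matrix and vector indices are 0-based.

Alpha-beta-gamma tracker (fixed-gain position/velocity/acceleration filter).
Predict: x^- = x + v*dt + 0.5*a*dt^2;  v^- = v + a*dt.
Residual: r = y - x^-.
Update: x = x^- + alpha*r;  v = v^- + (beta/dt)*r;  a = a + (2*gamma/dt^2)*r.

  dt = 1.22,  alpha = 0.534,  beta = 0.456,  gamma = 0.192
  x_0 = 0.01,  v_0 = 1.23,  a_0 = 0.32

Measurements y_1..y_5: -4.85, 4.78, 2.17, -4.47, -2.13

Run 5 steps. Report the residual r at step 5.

resid = 0.1358

step 1: x_pred=1.7487  r=-6.5987  x^+=-1.7750  v^+=-0.8460  a^+=-1.3824
step 2: x_pred=-3.8359  r=8.6159  x^+=0.7650  v^+=0.6878  a^+=0.8404
step 3: x_pred=2.2295  r=-0.0595  x^+=2.1977  v^+=1.6909  a^+=0.8251
step 4: x_pred=4.8746  r=-9.3446  x^+=-0.1154  v^+=-0.7953  a^+=-1.5858
step 5: x_pred=-2.2658  r=0.1358  x^+=-2.1933  v^+=-2.6792  a^+=-1.5508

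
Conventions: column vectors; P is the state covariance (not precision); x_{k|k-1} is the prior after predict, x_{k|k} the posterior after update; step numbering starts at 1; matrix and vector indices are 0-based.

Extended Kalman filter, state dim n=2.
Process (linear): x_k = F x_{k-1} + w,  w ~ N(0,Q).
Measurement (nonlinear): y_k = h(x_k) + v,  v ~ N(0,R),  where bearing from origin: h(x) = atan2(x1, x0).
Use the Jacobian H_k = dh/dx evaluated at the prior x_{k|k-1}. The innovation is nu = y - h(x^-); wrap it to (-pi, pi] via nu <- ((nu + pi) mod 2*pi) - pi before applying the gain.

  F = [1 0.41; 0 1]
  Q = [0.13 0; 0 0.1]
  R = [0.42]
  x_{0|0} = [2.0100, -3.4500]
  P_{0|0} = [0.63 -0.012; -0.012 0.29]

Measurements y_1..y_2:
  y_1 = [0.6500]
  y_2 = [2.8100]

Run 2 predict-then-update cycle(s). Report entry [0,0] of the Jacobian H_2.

H_jac[0,0] = 0.3067

step 1: x^-=[0.5955, -3.4500]  P^-=[0.7989 0.1069; 0.1069 0.3900]  H_jac=[0.2815 0.0486]  S=[0.4871]  K=[0.4723; 0.1007]  nu=[2.0499]  x^+=[1.5636, -3.2437]  P^+=[0.6903 0.0837; 0.0837 0.3851]
step 2: x^-=[0.2337, -3.2437]  P^-=[0.9537 0.2416; 0.2416 0.4851]  H_jac=[0.3067 0.0221]  S=[0.5132]  K=[0.5803; 0.1653]  nu=[-1.9743]  x^+=[-0.9120, -3.5700]  P^+=[0.7808 0.1924; 0.1924 0.4710]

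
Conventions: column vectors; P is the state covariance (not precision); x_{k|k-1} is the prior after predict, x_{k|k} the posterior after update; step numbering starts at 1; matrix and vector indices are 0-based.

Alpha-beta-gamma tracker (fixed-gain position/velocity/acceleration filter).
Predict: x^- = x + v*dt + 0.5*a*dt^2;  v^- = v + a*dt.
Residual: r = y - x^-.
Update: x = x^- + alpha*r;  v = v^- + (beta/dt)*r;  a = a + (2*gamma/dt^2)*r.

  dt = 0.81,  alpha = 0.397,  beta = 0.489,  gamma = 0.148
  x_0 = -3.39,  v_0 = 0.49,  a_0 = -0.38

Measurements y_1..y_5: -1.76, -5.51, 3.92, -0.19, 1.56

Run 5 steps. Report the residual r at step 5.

resid = -2.7815

step 1: x_pred=-3.1178  r=1.3578  x^+=-2.5787  v^+=1.0019  a^+=0.2326
step 2: x_pred=-1.6909  r=-3.8191  x^+=-3.2071  v^+=-1.1153  a^+=-1.4904
step 3: x_pred=-4.5995  r=8.5195  x^+=-1.2172  v^+=2.8206  a^+=2.3531
step 4: x_pred=1.8394  r=-2.0294  x^+=1.0337  v^+=3.5015  a^+=1.4376
step 5: x_pred=4.3415  r=-2.7815  x^+=3.2373  v^+=2.9867  a^+=0.1827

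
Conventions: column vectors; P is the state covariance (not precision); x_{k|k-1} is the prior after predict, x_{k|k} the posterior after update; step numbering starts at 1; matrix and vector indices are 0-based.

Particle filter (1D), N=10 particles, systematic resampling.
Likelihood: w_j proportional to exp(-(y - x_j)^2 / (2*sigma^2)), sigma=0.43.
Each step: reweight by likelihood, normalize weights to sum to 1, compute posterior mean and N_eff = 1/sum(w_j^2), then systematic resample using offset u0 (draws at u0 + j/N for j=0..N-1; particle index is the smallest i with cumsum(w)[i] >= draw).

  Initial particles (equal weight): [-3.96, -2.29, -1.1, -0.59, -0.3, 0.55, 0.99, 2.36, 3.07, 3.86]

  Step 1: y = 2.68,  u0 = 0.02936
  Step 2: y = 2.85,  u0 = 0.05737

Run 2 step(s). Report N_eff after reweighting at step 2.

N_eff = 9.3960

step 1: w=[0.0000, 0.0000, 0.0000, 0.0000, 0.0000, 0.0000, 0.0003, 0.5248, 0.4588, 0.0160]  mean=2.7094  Neff=2.0567  idx=[7, 7, 7, 7, 7, 8, 8, 8, 8, 8]
step 2: w=[0.0746, 0.0746, 0.0746, 0.0746, 0.0746, 0.1254, 0.1254, 0.1254, 0.1254, 0.1254]  mean=2.8050  Neff=9.3960  idx=[0, 2, 3, 4, 5, 6, 7, 8, 8, 9]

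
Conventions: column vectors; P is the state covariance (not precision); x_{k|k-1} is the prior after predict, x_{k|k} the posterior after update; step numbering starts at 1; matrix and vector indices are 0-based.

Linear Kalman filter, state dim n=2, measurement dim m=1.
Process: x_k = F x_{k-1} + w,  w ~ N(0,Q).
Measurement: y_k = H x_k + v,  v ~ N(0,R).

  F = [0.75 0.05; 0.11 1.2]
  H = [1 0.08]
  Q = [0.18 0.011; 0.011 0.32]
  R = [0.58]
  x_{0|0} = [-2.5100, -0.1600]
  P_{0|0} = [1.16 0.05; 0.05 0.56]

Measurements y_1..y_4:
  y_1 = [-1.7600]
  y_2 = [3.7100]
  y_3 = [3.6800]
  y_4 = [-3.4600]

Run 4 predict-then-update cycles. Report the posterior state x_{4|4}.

x_post = [-0.3811, -0.1119]

step 1: x^-=[-1.8905, -0.4681]  P^-=[0.8377 0.1856; 0.1856 1.1536]  S=[1.4547]  K=[0.5860; 0.1910]  nu=[0.1679]  x^+=[-1.7921, -0.4360]  P^+=[0.3381 0.0227; 0.0227 1.1006]
step 2: x^-=[-1.3659, -0.7204]  P^-=[0.3746 0.1255; 0.1255 1.9149]  S=[0.9870]  K=[0.3897; 0.2824]  nu=[5.1335]  x^+=[0.6349, 0.7293]  P^+=[0.2247 0.0169; 0.0169 1.8362]
step 3: x^-=[0.5126, 0.9450]  P^-=[0.3123 0.1550; 0.1550 2.9713]  S=[0.9361]  K=[0.3468; 0.4195]  nu=[3.0918]  x^+=[1.5849, 2.2421]  P^+=[0.1997 0.0188; 0.0188 2.8065]
step 4: x^-=[1.3008, 2.8648]  P^-=[0.3007 0.2129; 0.2129 4.3688]  S=[0.9428]  K=[0.3371; 0.5965]  nu=[-4.9900]  x^+=[-0.3811, -0.1119]  P^+=[0.1936 0.0233; 0.0233 4.0333]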